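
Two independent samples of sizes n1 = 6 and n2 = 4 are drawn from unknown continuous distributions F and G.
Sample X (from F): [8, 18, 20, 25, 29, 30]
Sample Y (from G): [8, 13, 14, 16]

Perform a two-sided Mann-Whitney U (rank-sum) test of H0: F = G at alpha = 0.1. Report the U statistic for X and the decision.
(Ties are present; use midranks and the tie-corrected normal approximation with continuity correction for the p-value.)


Step 1: Combine and sort all 10 observations; assign midranks.
sorted (value, group): (8,X), (8,Y), (13,Y), (14,Y), (16,Y), (18,X), (20,X), (25,X), (29,X), (30,X)
ranks: 8->1.5, 8->1.5, 13->3, 14->4, 16->5, 18->6, 20->7, 25->8, 29->9, 30->10
Step 2: Rank sum for X: R1 = 1.5 + 6 + 7 + 8 + 9 + 10 = 41.5.
Step 3: U_X = R1 - n1(n1+1)/2 = 41.5 - 6*7/2 = 41.5 - 21 = 20.5.
       U_Y = n1*n2 - U_X = 24 - 20.5 = 3.5.
Step 4: Ties are present, so use the tie-corrected normal approximation (with continuity correction) for the p-value.
Step 5: p-value = 0.087118; compare to alpha = 0.1. reject H0.

U_X = 20.5, p = 0.087118, reject H0 at alpha = 0.1.


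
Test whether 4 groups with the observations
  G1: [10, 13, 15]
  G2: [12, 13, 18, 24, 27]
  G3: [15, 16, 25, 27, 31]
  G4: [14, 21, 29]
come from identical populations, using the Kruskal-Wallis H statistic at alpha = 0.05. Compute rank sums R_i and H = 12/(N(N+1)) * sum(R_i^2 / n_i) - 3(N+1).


Step 1: Combine all N = 16 observations and assign midranks.
sorted (value, group, rank): (10,G1,1), (12,G2,2), (13,G1,3.5), (13,G2,3.5), (14,G4,5), (15,G1,6.5), (15,G3,6.5), (16,G3,8), (18,G2,9), (21,G4,10), (24,G2,11), (25,G3,12), (27,G2,13.5), (27,G3,13.5), (29,G4,15), (31,G3,16)
Step 2: Sum ranks within each group.
R_1 = 11 (n_1 = 3)
R_2 = 39 (n_2 = 5)
R_3 = 56 (n_3 = 5)
R_4 = 30 (n_4 = 3)
Step 3: H = 12/(N(N+1)) * sum(R_i^2/n_i) - 3(N+1)
     = 12/(16*17) * (11^2/3 + 39^2/5 + 56^2/5 + 30^2/3) - 3*17
     = 0.044118 * 1271.73 - 51
     = 5.105882.
Step 4: Ties present; correction factor C = 1 - 18/(16^3 - 16) = 0.995588. Corrected H = 5.105882 / 0.995588 = 5.128508.
Step 5: Under H0, H ~ chi^2(3); p-value = 0.162625.
Step 6: alpha = 0.05. fail to reject H0.

H = 5.1285, df = 3, p = 0.162625, fail to reject H0.


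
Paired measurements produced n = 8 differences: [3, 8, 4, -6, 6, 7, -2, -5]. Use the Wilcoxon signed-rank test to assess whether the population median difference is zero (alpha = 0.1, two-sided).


Step 1: Drop any zero differences (none here) and take |d_i|.
|d| = [3, 8, 4, 6, 6, 7, 2, 5]
Step 2: Midrank |d_i| (ties get averaged ranks).
ranks: |3|->2, |8|->8, |4|->3, |6|->5.5, |6|->5.5, |7|->7, |2|->1, |5|->4
Step 3: Attach original signs; sum ranks with positive sign and with negative sign.
W+ = 2 + 8 + 3 + 5.5 + 7 = 25.5
W- = 5.5 + 1 + 4 = 10.5
(Check: W+ + W- = 36 should equal n(n+1)/2 = 36.)
Step 4: Test statistic W = min(W+, W-) = 10.5.
Step 5: Ties in |d|, so use the tie-corrected normal approximation.
        E[W] = n(n+1)/4 = 8*9/4 = 18.
        Tie groups: |d|=6 (t=2); sum(t^3 - t) = 6.
        Var[W] = n(n+1)(2n+1)/24 - sum(t^3-t)/48 = 1224/24 - 6/48 = 50.875.
        z = (W - E[W]) / sqrt(Var[W]) = (10.5 - 18) / 7.1327 = -1.0515.
        Two-sided p = 2*Phi(z) = 0.293029.
Step 6: alpha = 0.1. fail to reject H0.

W+ = 25.5, W- = 10.5, W = min = 10.5, p = 0.293029, fail to reject H0.


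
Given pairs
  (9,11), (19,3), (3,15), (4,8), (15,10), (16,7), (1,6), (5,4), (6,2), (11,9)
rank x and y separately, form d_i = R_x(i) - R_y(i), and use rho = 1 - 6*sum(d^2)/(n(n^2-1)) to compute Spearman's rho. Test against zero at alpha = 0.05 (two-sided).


Step 1: Rank x and y separately (midranks; no ties here).
rank(x): 9->6, 19->10, 3->2, 4->3, 15->8, 16->9, 1->1, 5->4, 6->5, 11->7
rank(y): 11->9, 3->2, 15->10, 8->6, 10->8, 7->5, 6->4, 4->3, 2->1, 9->7
Step 2: d_i = R_x(i) - R_y(i); compute d_i^2.
  (6-9)^2=9, (10-2)^2=64, (2-10)^2=64, (3-6)^2=9, (8-8)^2=0, (9-5)^2=16, (1-4)^2=9, (4-3)^2=1, (5-1)^2=16, (7-7)^2=0
sum(d^2) = 188.
Step 3: rho = 1 - 6*188 / (10*(10^2 - 1)) = 1 - 1128/990 = -0.139394.
Step 4: Under H0, t = rho * sqrt((n-2)/(1-rho^2)) = -0.3982 ~ t(8).
Step 5: Two-sided p-value from the t-distribution with 8 df = 0.700932.
Step 6: alpha = 0.05. fail to reject H0.

rho = -0.1394, p = 0.700932, fail to reject H0 at alpha = 0.05.


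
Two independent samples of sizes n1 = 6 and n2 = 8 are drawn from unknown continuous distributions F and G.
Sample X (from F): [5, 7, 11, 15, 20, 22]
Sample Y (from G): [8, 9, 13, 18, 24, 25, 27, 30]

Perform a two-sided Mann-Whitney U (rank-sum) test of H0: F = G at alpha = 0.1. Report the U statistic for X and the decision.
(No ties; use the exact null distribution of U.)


Step 1: Combine and sort all 14 observations; assign midranks.
sorted (value, group): (5,X), (7,X), (8,Y), (9,Y), (11,X), (13,Y), (15,X), (18,Y), (20,X), (22,X), (24,Y), (25,Y), (27,Y), (30,Y)
ranks: 5->1, 7->2, 8->3, 9->4, 11->5, 13->6, 15->7, 18->8, 20->9, 22->10, 24->11, 25->12, 27->13, 30->14
Step 2: Rank sum for X: R1 = 1 + 2 + 5 + 7 + 9 + 10 = 34.
Step 3: U_X = R1 - n1(n1+1)/2 = 34 - 6*7/2 = 34 - 21 = 13.
       U_Y = n1*n2 - U_X = 48 - 13 = 35.
Step 4: No ties, so the exact null distribution of U (based on enumerating the C(14,6) = 3003 equally likely rank assignments) gives the two-sided p-value.
Step 5: p-value = 0.181152; compare to alpha = 0.1. fail to reject H0.

U_X = 13, p = 0.181152, fail to reject H0 at alpha = 0.1.


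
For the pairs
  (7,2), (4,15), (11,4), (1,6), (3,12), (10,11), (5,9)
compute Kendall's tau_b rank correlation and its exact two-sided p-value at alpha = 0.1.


Step 1: Enumerate the 21 unordered pairs (i,j) with i<j and classify each by sign(x_j-x_i) * sign(y_j-y_i).
  (1,2):dx=-3,dy=+13->D; (1,3):dx=+4,dy=+2->C; (1,4):dx=-6,dy=+4->D; (1,5):dx=-4,dy=+10->D
  (1,6):dx=+3,dy=+9->C; (1,7):dx=-2,dy=+7->D; (2,3):dx=+7,dy=-11->D; (2,4):dx=-3,dy=-9->C
  (2,5):dx=-1,dy=-3->C; (2,6):dx=+6,dy=-4->D; (2,7):dx=+1,dy=-6->D; (3,4):dx=-10,dy=+2->D
  (3,5):dx=-8,dy=+8->D; (3,6):dx=-1,dy=+7->D; (3,7):dx=-6,dy=+5->D; (4,5):dx=+2,dy=+6->C
  (4,6):dx=+9,dy=+5->C; (4,7):dx=+4,dy=+3->C; (5,6):dx=+7,dy=-1->D; (5,7):dx=+2,dy=-3->D
  (6,7):dx=-5,dy=-2->C
Step 2: C = 8, D = 13, total pairs = 21.
Step 3: tau = (C - D)/(n(n-1)/2) = (8 - 13)/21 = -0.238095.
Step 4: Exact two-sided p-value (enumerate n! = 5040 permutations of y under H0): p = 0.561905.
Step 5: alpha = 0.1. fail to reject H0.

tau_b = -0.2381 (C=8, D=13), p = 0.561905, fail to reject H0.


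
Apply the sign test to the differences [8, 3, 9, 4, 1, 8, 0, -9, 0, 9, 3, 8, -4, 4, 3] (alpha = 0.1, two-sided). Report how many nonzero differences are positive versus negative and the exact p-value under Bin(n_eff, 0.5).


Step 1: Discard zero differences. Original n = 15; n_eff = number of nonzero differences = 13.
Nonzero differences (with sign): +8, +3, +9, +4, +1, +8, -9, +9, +3, +8, -4, +4, +3
Step 2: Count signs: positive = 11, negative = 2.
Step 3: Under H0: P(positive) = 0.5, so the number of positives S ~ Bin(13, 0.5).
Step 4: Two-sided exact p-value = sum of Bin(13,0.5) probabilities at or below the observed probability = 0.022461.
Step 5: alpha = 0.1. reject H0.

n_eff = 13, pos = 11, neg = 2, p = 0.022461, reject H0.


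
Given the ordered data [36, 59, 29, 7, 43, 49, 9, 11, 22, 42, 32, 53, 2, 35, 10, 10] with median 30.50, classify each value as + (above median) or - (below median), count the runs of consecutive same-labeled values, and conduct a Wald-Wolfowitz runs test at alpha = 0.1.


Step 1: Compute median = 30.50; label A = above, B = below.
Labels in order: AABBAABBBAAABABB  (n_A = 8, n_B = 8)
Step 2: Count runs R = 8.
Step 3: Under H0 (random ordering), E[R] = 2*n_A*n_B/(n_A+n_B) + 1 = 2*8*8/16 + 1 = 9.0000.
        Var[R] = 2*n_A*n_B*(2*n_A*n_B - n_A - n_B) / ((n_A+n_B)^2 * (n_A+n_B-1)) = 14336/3840 = 3.7333.
        SD[R] = 1.9322.
Step 4: Continuity-corrected z = (R + 0.5 - E[R]) / SD[R] = (8 + 0.5 - 9.0000) / 1.9322 = -0.2588.
Step 5: Two-sided p-value via normal approximation = 2*(1 - Phi(|z|)) = 0.795809.
Step 6: alpha = 0.1. fail to reject H0.

R = 8, z = -0.2588, p = 0.795809, fail to reject H0.


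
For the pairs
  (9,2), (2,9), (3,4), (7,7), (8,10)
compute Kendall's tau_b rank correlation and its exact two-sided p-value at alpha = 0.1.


Step 1: Enumerate the 10 unordered pairs (i,j) with i<j and classify each by sign(x_j-x_i) * sign(y_j-y_i).
  (1,2):dx=-7,dy=+7->D; (1,3):dx=-6,dy=+2->D; (1,4):dx=-2,dy=+5->D; (1,5):dx=-1,dy=+8->D
  (2,3):dx=+1,dy=-5->D; (2,4):dx=+5,dy=-2->D; (2,5):dx=+6,dy=+1->C; (3,4):dx=+4,dy=+3->C
  (3,5):dx=+5,dy=+6->C; (4,5):dx=+1,dy=+3->C
Step 2: C = 4, D = 6, total pairs = 10.
Step 3: tau = (C - D)/(n(n-1)/2) = (4 - 6)/10 = -0.200000.
Step 4: Exact two-sided p-value (enumerate n! = 120 permutations of y under H0): p = 0.816667.
Step 5: alpha = 0.1. fail to reject H0.

tau_b = -0.2000 (C=4, D=6), p = 0.816667, fail to reject H0.


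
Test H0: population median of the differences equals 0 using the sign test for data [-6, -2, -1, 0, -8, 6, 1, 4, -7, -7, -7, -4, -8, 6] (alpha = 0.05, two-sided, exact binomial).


Step 1: Discard zero differences. Original n = 14; n_eff = number of nonzero differences = 13.
Nonzero differences (with sign): -6, -2, -1, -8, +6, +1, +4, -7, -7, -7, -4, -8, +6
Step 2: Count signs: positive = 4, negative = 9.
Step 3: Under H0: P(positive) = 0.5, so the number of positives S ~ Bin(13, 0.5).
Step 4: Two-sided exact p-value = sum of Bin(13,0.5) probabilities at or below the observed probability = 0.266846.
Step 5: alpha = 0.05. fail to reject H0.

n_eff = 13, pos = 4, neg = 9, p = 0.266846, fail to reject H0.


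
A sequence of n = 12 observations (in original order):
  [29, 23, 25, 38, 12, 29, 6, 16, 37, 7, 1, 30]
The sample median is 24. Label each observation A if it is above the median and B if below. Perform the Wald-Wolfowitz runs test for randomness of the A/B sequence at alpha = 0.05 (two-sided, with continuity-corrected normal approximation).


Step 1: Compute median = 24; label A = above, B = below.
Labels in order: ABAABABBABBA  (n_A = 6, n_B = 6)
Step 2: Count runs R = 9.
Step 3: Under H0 (random ordering), E[R] = 2*n_A*n_B/(n_A+n_B) + 1 = 2*6*6/12 + 1 = 7.0000.
        Var[R] = 2*n_A*n_B*(2*n_A*n_B - n_A - n_B) / ((n_A+n_B)^2 * (n_A+n_B-1)) = 4320/1584 = 2.7273.
        SD[R] = 1.6514.
Step 4: Continuity-corrected z = (R - 0.5 - E[R]) / SD[R] = (9 - 0.5 - 7.0000) / 1.6514 = 0.9083.
Step 5: Two-sided p-value via normal approximation = 2*(1 - Phi(|z|)) = 0.363722.
Step 6: alpha = 0.05. fail to reject H0.

R = 9, z = 0.9083, p = 0.363722, fail to reject H0.


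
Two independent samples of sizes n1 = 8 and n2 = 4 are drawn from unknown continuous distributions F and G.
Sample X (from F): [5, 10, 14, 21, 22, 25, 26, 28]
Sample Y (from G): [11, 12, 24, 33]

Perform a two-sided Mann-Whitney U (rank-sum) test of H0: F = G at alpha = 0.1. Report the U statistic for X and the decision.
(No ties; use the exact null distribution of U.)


Step 1: Combine and sort all 12 observations; assign midranks.
sorted (value, group): (5,X), (10,X), (11,Y), (12,Y), (14,X), (21,X), (22,X), (24,Y), (25,X), (26,X), (28,X), (33,Y)
ranks: 5->1, 10->2, 11->3, 12->4, 14->5, 21->6, 22->7, 24->8, 25->9, 26->10, 28->11, 33->12
Step 2: Rank sum for X: R1 = 1 + 2 + 5 + 6 + 7 + 9 + 10 + 11 = 51.
Step 3: U_X = R1 - n1(n1+1)/2 = 51 - 8*9/2 = 51 - 36 = 15.
       U_Y = n1*n2 - U_X = 32 - 15 = 17.
Step 4: No ties, so the exact null distribution of U (based on enumerating the C(12,8) = 495 equally likely rank assignments) gives the two-sided p-value.
Step 5: p-value = 0.933333; compare to alpha = 0.1. fail to reject H0.

U_X = 15, p = 0.933333, fail to reject H0 at alpha = 0.1.


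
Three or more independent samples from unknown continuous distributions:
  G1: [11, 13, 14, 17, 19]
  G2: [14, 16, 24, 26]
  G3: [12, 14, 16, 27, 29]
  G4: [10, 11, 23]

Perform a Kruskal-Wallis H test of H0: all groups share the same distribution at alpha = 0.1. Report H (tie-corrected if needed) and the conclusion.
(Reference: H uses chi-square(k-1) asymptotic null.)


Step 1: Combine all N = 17 observations and assign midranks.
sorted (value, group, rank): (10,G4,1), (11,G1,2.5), (11,G4,2.5), (12,G3,4), (13,G1,5), (14,G1,7), (14,G2,7), (14,G3,7), (16,G2,9.5), (16,G3,9.5), (17,G1,11), (19,G1,12), (23,G4,13), (24,G2,14), (26,G2,15), (27,G3,16), (29,G3,17)
Step 2: Sum ranks within each group.
R_1 = 37.5 (n_1 = 5)
R_2 = 45.5 (n_2 = 4)
R_3 = 53.5 (n_3 = 5)
R_4 = 16.5 (n_4 = 3)
Step 3: H = 12/(N(N+1)) * sum(R_i^2/n_i) - 3(N+1)
     = 12/(17*18) * (37.5^2/5 + 45.5^2/4 + 53.5^2/5 + 16.5^2/3) - 3*18
     = 0.039216 * 1462.01 - 54
     = 3.333824.
Step 4: Ties present; correction factor C = 1 - 36/(17^3 - 17) = 0.992647. Corrected H = 3.333824 / 0.992647 = 3.358519.
Step 5: Under H0, H ~ chi^2(3); p-value = 0.339581.
Step 6: alpha = 0.1. fail to reject H0.

H = 3.3585, df = 3, p = 0.339581, fail to reject H0.


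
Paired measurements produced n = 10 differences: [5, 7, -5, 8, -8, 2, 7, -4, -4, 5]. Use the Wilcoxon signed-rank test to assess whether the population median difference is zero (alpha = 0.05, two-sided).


Step 1: Drop any zero differences (none here) and take |d_i|.
|d| = [5, 7, 5, 8, 8, 2, 7, 4, 4, 5]
Step 2: Midrank |d_i| (ties get averaged ranks).
ranks: |5|->5, |7|->7.5, |5|->5, |8|->9.5, |8|->9.5, |2|->1, |7|->7.5, |4|->2.5, |4|->2.5, |5|->5
Step 3: Attach original signs; sum ranks with positive sign and with negative sign.
W+ = 5 + 7.5 + 9.5 + 1 + 7.5 + 5 = 35.5
W- = 5 + 9.5 + 2.5 + 2.5 = 19.5
(Check: W+ + W- = 55 should equal n(n+1)/2 = 55.)
Step 4: Test statistic W = min(W+, W-) = 19.5.
Step 5: Ties in |d|, so use the tie-corrected normal approximation.
        E[W] = n(n+1)/4 = 10*11/4 = 27.5.
        Tie groups: |d|=4 (t=2), |d|=5 (t=3), |d|=7 (t=2), |d|=8 (t=2); sum(t^3 - t) = 42.
        Var[W] = n(n+1)(2n+1)/24 - sum(t^3-t)/48 = 2310/24 - 42/48 = 95.375.
        z = (W - E[W]) / sqrt(Var[W]) = (19.5 - 27.5) / 9.7660 = -0.8192.
        Two-sided p = 2*Phi(z) = 0.412691.
Step 6: alpha = 0.05. fail to reject H0.

W+ = 35.5, W- = 19.5, W = min = 19.5, p = 0.412691, fail to reject H0.


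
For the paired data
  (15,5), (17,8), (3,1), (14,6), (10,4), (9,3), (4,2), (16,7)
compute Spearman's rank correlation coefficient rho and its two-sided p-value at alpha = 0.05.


Step 1: Rank x and y separately (midranks; no ties here).
rank(x): 15->6, 17->8, 3->1, 14->5, 10->4, 9->3, 4->2, 16->7
rank(y): 5->5, 8->8, 1->1, 6->6, 4->4, 3->3, 2->2, 7->7
Step 2: d_i = R_x(i) - R_y(i); compute d_i^2.
  (6-5)^2=1, (8-8)^2=0, (1-1)^2=0, (5-6)^2=1, (4-4)^2=0, (3-3)^2=0, (2-2)^2=0, (7-7)^2=0
sum(d^2) = 2.
Step 3: rho = 1 - 6*2 / (8*(8^2 - 1)) = 1 - 12/504 = 0.976190.
Step 4: Under H0, t = rho * sqrt((n-2)/(1-rho^2)) = 11.0235 ~ t(6).
Step 5: Two-sided p-value from the t-distribution with 6 df = 0.000033.
Step 6: alpha = 0.05. reject H0.

rho = 0.9762, p = 0.000033, reject H0 at alpha = 0.05.


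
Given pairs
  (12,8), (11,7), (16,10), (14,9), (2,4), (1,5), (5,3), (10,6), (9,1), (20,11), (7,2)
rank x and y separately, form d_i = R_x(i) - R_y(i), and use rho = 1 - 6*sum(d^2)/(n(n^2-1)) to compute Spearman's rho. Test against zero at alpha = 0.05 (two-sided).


Step 1: Rank x and y separately (midranks; no ties here).
rank(x): 12->8, 11->7, 16->10, 14->9, 2->2, 1->1, 5->3, 10->6, 9->5, 20->11, 7->4
rank(y): 8->8, 7->7, 10->10, 9->9, 4->4, 5->5, 3->3, 6->6, 1->1, 11->11, 2->2
Step 2: d_i = R_x(i) - R_y(i); compute d_i^2.
  (8-8)^2=0, (7-7)^2=0, (10-10)^2=0, (9-9)^2=0, (2-4)^2=4, (1-5)^2=16, (3-3)^2=0, (6-6)^2=0, (5-1)^2=16, (11-11)^2=0, (4-2)^2=4
sum(d^2) = 40.
Step 3: rho = 1 - 6*40 / (11*(11^2 - 1)) = 1 - 240/1320 = 0.818182.
Step 4: Under H0, t = rho * sqrt((n-2)/(1-rho^2)) = 4.2691 ~ t(9).
Step 5: Two-sided p-value from the t-distribution with 9 df = 0.002083.
Step 6: alpha = 0.05. reject H0.

rho = 0.8182, p = 0.002083, reject H0 at alpha = 0.05.


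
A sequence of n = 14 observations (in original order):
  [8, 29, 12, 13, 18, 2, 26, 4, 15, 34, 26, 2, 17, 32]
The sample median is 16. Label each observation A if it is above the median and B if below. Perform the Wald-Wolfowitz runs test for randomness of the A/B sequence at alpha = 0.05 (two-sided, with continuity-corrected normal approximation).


Step 1: Compute median = 16; label A = above, B = below.
Labels in order: BABBABABBAABAA  (n_A = 7, n_B = 7)
Step 2: Count runs R = 10.
Step 3: Under H0 (random ordering), E[R] = 2*n_A*n_B/(n_A+n_B) + 1 = 2*7*7/14 + 1 = 8.0000.
        Var[R] = 2*n_A*n_B*(2*n_A*n_B - n_A - n_B) / ((n_A+n_B)^2 * (n_A+n_B-1)) = 8232/2548 = 3.2308.
        SD[R] = 1.7974.
Step 4: Continuity-corrected z = (R - 0.5 - E[R]) / SD[R] = (10 - 0.5 - 8.0000) / 1.7974 = 0.8345.
Step 5: Two-sided p-value via normal approximation = 2*(1 - Phi(|z|)) = 0.403986.
Step 6: alpha = 0.05. fail to reject H0.

R = 10, z = 0.8345, p = 0.403986, fail to reject H0.


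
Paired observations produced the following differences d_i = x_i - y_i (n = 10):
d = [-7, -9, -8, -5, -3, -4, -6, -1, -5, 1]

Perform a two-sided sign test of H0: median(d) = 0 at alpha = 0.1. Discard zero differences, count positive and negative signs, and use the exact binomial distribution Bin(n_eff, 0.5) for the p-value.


Step 1: Discard zero differences. Original n = 10; n_eff = number of nonzero differences = 10.
Nonzero differences (with sign): -7, -9, -8, -5, -3, -4, -6, -1, -5, +1
Step 2: Count signs: positive = 1, negative = 9.
Step 3: Under H0: P(positive) = 0.5, so the number of positives S ~ Bin(10, 0.5).
Step 4: Two-sided exact p-value = sum of Bin(10,0.5) probabilities at or below the observed probability = 0.021484.
Step 5: alpha = 0.1. reject H0.

n_eff = 10, pos = 1, neg = 9, p = 0.021484, reject H0.


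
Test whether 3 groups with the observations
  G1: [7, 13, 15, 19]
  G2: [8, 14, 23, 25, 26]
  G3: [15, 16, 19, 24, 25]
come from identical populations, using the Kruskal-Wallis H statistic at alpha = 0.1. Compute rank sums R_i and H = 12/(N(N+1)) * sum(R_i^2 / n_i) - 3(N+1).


Step 1: Combine all N = 14 observations and assign midranks.
sorted (value, group, rank): (7,G1,1), (8,G2,2), (13,G1,3), (14,G2,4), (15,G1,5.5), (15,G3,5.5), (16,G3,7), (19,G1,8.5), (19,G3,8.5), (23,G2,10), (24,G3,11), (25,G2,12.5), (25,G3,12.5), (26,G2,14)
Step 2: Sum ranks within each group.
R_1 = 18 (n_1 = 4)
R_2 = 42.5 (n_2 = 5)
R_3 = 44.5 (n_3 = 5)
Step 3: H = 12/(N(N+1)) * sum(R_i^2/n_i) - 3(N+1)
     = 12/(14*15) * (18^2/4 + 42.5^2/5 + 44.5^2/5) - 3*15
     = 0.057143 * 838.3 - 45
     = 2.902857.
Step 4: Ties present; correction factor C = 1 - 18/(14^3 - 14) = 0.993407. Corrected H = 2.902857 / 0.993407 = 2.922124.
Step 5: Under H0, H ~ chi^2(2); p-value = 0.231990.
Step 6: alpha = 0.1. fail to reject H0.

H = 2.9221, df = 2, p = 0.231990, fail to reject H0.


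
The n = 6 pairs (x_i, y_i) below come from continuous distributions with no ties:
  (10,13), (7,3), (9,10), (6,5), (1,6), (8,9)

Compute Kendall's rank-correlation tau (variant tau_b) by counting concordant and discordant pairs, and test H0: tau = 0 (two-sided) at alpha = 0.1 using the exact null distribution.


Step 1: Enumerate the 15 unordered pairs (i,j) with i<j and classify each by sign(x_j-x_i) * sign(y_j-y_i).
  (1,2):dx=-3,dy=-10->C; (1,3):dx=-1,dy=-3->C; (1,4):dx=-4,dy=-8->C; (1,5):dx=-9,dy=-7->C
  (1,6):dx=-2,dy=-4->C; (2,3):dx=+2,dy=+7->C; (2,4):dx=-1,dy=+2->D; (2,5):dx=-6,dy=+3->D
  (2,6):dx=+1,dy=+6->C; (3,4):dx=-3,dy=-5->C; (3,5):dx=-8,dy=-4->C; (3,6):dx=-1,dy=-1->C
  (4,5):dx=-5,dy=+1->D; (4,6):dx=+2,dy=+4->C; (5,6):dx=+7,dy=+3->C
Step 2: C = 12, D = 3, total pairs = 15.
Step 3: tau = (C - D)/(n(n-1)/2) = (12 - 3)/15 = 0.600000.
Step 4: Exact two-sided p-value (enumerate n! = 720 permutations of y under H0): p = 0.136111.
Step 5: alpha = 0.1. fail to reject H0.

tau_b = 0.6000 (C=12, D=3), p = 0.136111, fail to reject H0.


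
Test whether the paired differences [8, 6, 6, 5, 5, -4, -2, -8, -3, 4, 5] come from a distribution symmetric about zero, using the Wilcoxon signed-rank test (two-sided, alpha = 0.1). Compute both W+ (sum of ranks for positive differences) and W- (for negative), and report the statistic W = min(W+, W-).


Step 1: Drop any zero differences (none here) and take |d_i|.
|d| = [8, 6, 6, 5, 5, 4, 2, 8, 3, 4, 5]
Step 2: Midrank |d_i| (ties get averaged ranks).
ranks: |8|->10.5, |6|->8.5, |6|->8.5, |5|->6, |5|->6, |4|->3.5, |2|->1, |8|->10.5, |3|->2, |4|->3.5, |5|->6
Step 3: Attach original signs; sum ranks with positive sign and with negative sign.
W+ = 10.5 + 8.5 + 8.5 + 6 + 6 + 3.5 + 6 = 49
W- = 3.5 + 1 + 10.5 + 2 = 17
(Check: W+ + W- = 66 should equal n(n+1)/2 = 66.)
Step 4: Test statistic W = min(W+, W-) = 17.
Step 5: Ties in |d|, so use the tie-corrected normal approximation.
        E[W] = n(n+1)/4 = 11*12/4 = 33.
        Tie groups: |d|=4 (t=2), |d|=5 (t=3), |d|=6 (t=2), |d|=8 (t=2); sum(t^3 - t) = 42.
        Var[W] = n(n+1)(2n+1)/24 - sum(t^3-t)/48 = 3036/24 - 42/48 = 125.625.
        z = (W - E[W]) / sqrt(Var[W]) = (17 - 33) / 11.2083 = -1.4275.
        Two-sided p = 2*Phi(z) = 0.153430.
Step 6: alpha = 0.1. fail to reject H0.

W+ = 49, W- = 17, W = min = 17, p = 0.153430, fail to reject H0.


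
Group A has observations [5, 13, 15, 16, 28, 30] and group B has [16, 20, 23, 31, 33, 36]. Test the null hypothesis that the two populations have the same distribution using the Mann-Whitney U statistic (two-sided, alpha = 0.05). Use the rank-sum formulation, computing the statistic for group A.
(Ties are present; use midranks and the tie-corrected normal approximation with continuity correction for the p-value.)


Step 1: Combine and sort all 12 observations; assign midranks.
sorted (value, group): (5,X), (13,X), (15,X), (16,X), (16,Y), (20,Y), (23,Y), (28,X), (30,X), (31,Y), (33,Y), (36,Y)
ranks: 5->1, 13->2, 15->3, 16->4.5, 16->4.5, 20->6, 23->7, 28->8, 30->9, 31->10, 33->11, 36->12
Step 2: Rank sum for X: R1 = 1 + 2 + 3 + 4.5 + 8 + 9 = 27.5.
Step 3: U_X = R1 - n1(n1+1)/2 = 27.5 - 6*7/2 = 27.5 - 21 = 6.5.
       U_Y = n1*n2 - U_X = 36 - 6.5 = 29.5.
Step 4: Ties are present, so use the tie-corrected normal approximation (with continuity correction) for the p-value.
Step 5: p-value = 0.077648; compare to alpha = 0.05. fail to reject H0.

U_X = 6.5, p = 0.077648, fail to reject H0 at alpha = 0.05.


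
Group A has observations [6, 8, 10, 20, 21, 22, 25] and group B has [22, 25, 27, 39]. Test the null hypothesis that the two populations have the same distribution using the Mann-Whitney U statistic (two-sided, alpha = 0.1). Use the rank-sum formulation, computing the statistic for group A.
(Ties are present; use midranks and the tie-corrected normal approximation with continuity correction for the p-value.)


Step 1: Combine and sort all 11 observations; assign midranks.
sorted (value, group): (6,X), (8,X), (10,X), (20,X), (21,X), (22,X), (22,Y), (25,X), (25,Y), (27,Y), (39,Y)
ranks: 6->1, 8->2, 10->3, 20->4, 21->5, 22->6.5, 22->6.5, 25->8.5, 25->8.5, 27->10, 39->11
Step 2: Rank sum for X: R1 = 1 + 2 + 3 + 4 + 5 + 6.5 + 8.5 = 30.
Step 3: U_X = R1 - n1(n1+1)/2 = 30 - 7*8/2 = 30 - 28 = 2.
       U_Y = n1*n2 - U_X = 28 - 2 = 26.
Step 4: Ties are present, so use the tie-corrected normal approximation (with continuity correction) for the p-value.
Step 5: p-value = 0.029018; compare to alpha = 0.1. reject H0.

U_X = 2, p = 0.029018, reject H0 at alpha = 0.1.


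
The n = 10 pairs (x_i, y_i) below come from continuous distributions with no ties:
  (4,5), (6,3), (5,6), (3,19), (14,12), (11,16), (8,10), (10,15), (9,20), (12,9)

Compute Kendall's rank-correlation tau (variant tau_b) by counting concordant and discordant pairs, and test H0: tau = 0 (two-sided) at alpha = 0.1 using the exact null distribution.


Step 1: Enumerate the 45 unordered pairs (i,j) with i<j and classify each by sign(x_j-x_i) * sign(y_j-y_i).
  (1,2):dx=+2,dy=-2->D; (1,3):dx=+1,dy=+1->C; (1,4):dx=-1,dy=+14->D; (1,5):dx=+10,dy=+7->C
  (1,6):dx=+7,dy=+11->C; (1,7):dx=+4,dy=+5->C; (1,8):dx=+6,dy=+10->C; (1,9):dx=+5,dy=+15->C
  (1,10):dx=+8,dy=+4->C; (2,3):dx=-1,dy=+3->D; (2,4):dx=-3,dy=+16->D; (2,5):dx=+8,dy=+9->C
  (2,6):dx=+5,dy=+13->C; (2,7):dx=+2,dy=+7->C; (2,8):dx=+4,dy=+12->C; (2,9):dx=+3,dy=+17->C
  (2,10):dx=+6,dy=+6->C; (3,4):dx=-2,dy=+13->D; (3,5):dx=+9,dy=+6->C; (3,6):dx=+6,dy=+10->C
  (3,7):dx=+3,dy=+4->C; (3,8):dx=+5,dy=+9->C; (3,9):dx=+4,dy=+14->C; (3,10):dx=+7,dy=+3->C
  (4,5):dx=+11,dy=-7->D; (4,6):dx=+8,dy=-3->D; (4,7):dx=+5,dy=-9->D; (4,8):dx=+7,dy=-4->D
  (4,9):dx=+6,dy=+1->C; (4,10):dx=+9,dy=-10->D; (5,6):dx=-3,dy=+4->D; (5,7):dx=-6,dy=-2->C
  (5,8):dx=-4,dy=+3->D; (5,9):dx=-5,dy=+8->D; (5,10):dx=-2,dy=-3->C; (6,7):dx=-3,dy=-6->C
  (6,8):dx=-1,dy=-1->C; (6,9):dx=-2,dy=+4->D; (6,10):dx=+1,dy=-7->D; (7,8):dx=+2,dy=+5->C
  (7,9):dx=+1,dy=+10->C; (7,10):dx=+4,dy=-1->D; (8,9):dx=-1,dy=+5->D; (8,10):dx=+2,dy=-6->D
  (9,10):dx=+3,dy=-11->D
Step 2: C = 26, D = 19, total pairs = 45.
Step 3: tau = (C - D)/(n(n-1)/2) = (26 - 19)/45 = 0.155556.
Step 4: Exact two-sided p-value (enumerate n! = 3628800 permutations of y under H0): p = 0.600654.
Step 5: alpha = 0.1. fail to reject H0.

tau_b = 0.1556 (C=26, D=19), p = 0.600654, fail to reject H0.


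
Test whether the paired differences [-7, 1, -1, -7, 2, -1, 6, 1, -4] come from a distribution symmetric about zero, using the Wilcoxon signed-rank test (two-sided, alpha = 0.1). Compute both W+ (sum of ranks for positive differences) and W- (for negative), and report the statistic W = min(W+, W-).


Step 1: Drop any zero differences (none here) and take |d_i|.
|d| = [7, 1, 1, 7, 2, 1, 6, 1, 4]
Step 2: Midrank |d_i| (ties get averaged ranks).
ranks: |7|->8.5, |1|->2.5, |1|->2.5, |7|->8.5, |2|->5, |1|->2.5, |6|->7, |1|->2.5, |4|->6
Step 3: Attach original signs; sum ranks with positive sign and with negative sign.
W+ = 2.5 + 5 + 7 + 2.5 = 17
W- = 8.5 + 2.5 + 8.5 + 2.5 + 6 = 28
(Check: W+ + W- = 45 should equal n(n+1)/2 = 45.)
Step 4: Test statistic W = min(W+, W-) = 17.
Step 5: Ties in |d|, so use the tie-corrected normal approximation.
        E[W] = n(n+1)/4 = 9*10/4 = 22.5.
        Tie groups: |d|=1 (t=4), |d|=7 (t=2); sum(t^3 - t) = 66.
        Var[W] = n(n+1)(2n+1)/24 - sum(t^3-t)/48 = 1710/24 - 66/48 = 69.875.
        z = (W - E[W]) / sqrt(Var[W]) = (17 - 22.5) / 8.3591 = -0.6580.
        Two-sided p = 2*Phi(z) = 0.510562.
Step 6: alpha = 0.1. fail to reject H0.

W+ = 17, W- = 28, W = min = 17, p = 0.510562, fail to reject H0.


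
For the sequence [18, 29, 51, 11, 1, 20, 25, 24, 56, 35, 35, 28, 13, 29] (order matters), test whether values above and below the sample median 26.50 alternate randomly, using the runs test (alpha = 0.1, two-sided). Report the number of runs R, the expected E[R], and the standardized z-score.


Step 1: Compute median = 26.50; label A = above, B = below.
Labels in order: BAABBBBBAAAABA  (n_A = 7, n_B = 7)
Step 2: Count runs R = 6.
Step 3: Under H0 (random ordering), E[R] = 2*n_A*n_B/(n_A+n_B) + 1 = 2*7*7/14 + 1 = 8.0000.
        Var[R] = 2*n_A*n_B*(2*n_A*n_B - n_A - n_B) / ((n_A+n_B)^2 * (n_A+n_B-1)) = 8232/2548 = 3.2308.
        SD[R] = 1.7974.
Step 4: Continuity-corrected z = (R + 0.5 - E[R]) / SD[R] = (6 + 0.5 - 8.0000) / 1.7974 = -0.8345.
Step 5: Two-sided p-value via normal approximation = 2*(1 - Phi(|z|)) = 0.403986.
Step 6: alpha = 0.1. fail to reject H0.

R = 6, z = -0.8345, p = 0.403986, fail to reject H0.


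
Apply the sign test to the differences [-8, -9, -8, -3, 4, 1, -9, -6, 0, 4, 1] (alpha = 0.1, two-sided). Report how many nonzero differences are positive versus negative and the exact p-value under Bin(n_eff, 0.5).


Step 1: Discard zero differences. Original n = 11; n_eff = number of nonzero differences = 10.
Nonzero differences (with sign): -8, -9, -8, -3, +4, +1, -9, -6, +4, +1
Step 2: Count signs: positive = 4, negative = 6.
Step 3: Under H0: P(positive) = 0.5, so the number of positives S ~ Bin(10, 0.5).
Step 4: Two-sided exact p-value = sum of Bin(10,0.5) probabilities at or below the observed probability = 0.753906.
Step 5: alpha = 0.1. fail to reject H0.

n_eff = 10, pos = 4, neg = 6, p = 0.753906, fail to reject H0.


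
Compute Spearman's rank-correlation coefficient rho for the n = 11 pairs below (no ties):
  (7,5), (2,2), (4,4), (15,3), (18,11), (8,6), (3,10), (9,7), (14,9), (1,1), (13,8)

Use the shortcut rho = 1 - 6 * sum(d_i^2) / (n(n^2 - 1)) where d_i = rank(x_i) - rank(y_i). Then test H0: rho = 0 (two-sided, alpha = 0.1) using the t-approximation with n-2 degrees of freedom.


Step 1: Rank x and y separately (midranks; no ties here).
rank(x): 7->5, 2->2, 4->4, 15->10, 18->11, 8->6, 3->3, 9->7, 14->9, 1->1, 13->8
rank(y): 5->5, 2->2, 4->4, 3->3, 11->11, 6->6, 10->10, 7->7, 9->9, 1->1, 8->8
Step 2: d_i = R_x(i) - R_y(i); compute d_i^2.
  (5-5)^2=0, (2-2)^2=0, (4-4)^2=0, (10-3)^2=49, (11-11)^2=0, (6-6)^2=0, (3-10)^2=49, (7-7)^2=0, (9-9)^2=0, (1-1)^2=0, (8-8)^2=0
sum(d^2) = 98.
Step 3: rho = 1 - 6*98 / (11*(11^2 - 1)) = 1 - 588/1320 = 0.554545.
Step 4: Under H0, t = rho * sqrt((n-2)/(1-rho^2)) = 1.9992 ~ t(9).
Step 5: Two-sided p-value from the t-distribution with 9 df = 0.076652.
Step 6: alpha = 0.1. reject H0.

rho = 0.5545, p = 0.076652, reject H0 at alpha = 0.1.


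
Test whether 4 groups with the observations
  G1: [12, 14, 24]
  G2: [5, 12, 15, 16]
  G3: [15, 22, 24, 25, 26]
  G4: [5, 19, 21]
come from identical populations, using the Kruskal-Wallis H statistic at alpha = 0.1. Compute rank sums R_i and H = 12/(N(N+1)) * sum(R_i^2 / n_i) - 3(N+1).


Step 1: Combine all N = 15 observations and assign midranks.
sorted (value, group, rank): (5,G2,1.5), (5,G4,1.5), (12,G1,3.5), (12,G2,3.5), (14,G1,5), (15,G2,6.5), (15,G3,6.5), (16,G2,8), (19,G4,9), (21,G4,10), (22,G3,11), (24,G1,12.5), (24,G3,12.5), (25,G3,14), (26,G3,15)
Step 2: Sum ranks within each group.
R_1 = 21 (n_1 = 3)
R_2 = 19.5 (n_2 = 4)
R_3 = 59 (n_3 = 5)
R_4 = 20.5 (n_4 = 3)
Step 3: H = 12/(N(N+1)) * sum(R_i^2/n_i) - 3(N+1)
     = 12/(15*16) * (21^2/3 + 19.5^2/4 + 59^2/5 + 20.5^2/3) - 3*16
     = 0.050000 * 1078.35 - 48
     = 5.917292.
Step 4: Ties present; correction factor C = 1 - 24/(15^3 - 15) = 0.992857. Corrected H = 5.917292 / 0.992857 = 5.959862.
Step 5: Under H0, H ~ chi^2(3); p-value = 0.113579.
Step 6: alpha = 0.1. fail to reject H0.

H = 5.9599, df = 3, p = 0.113579, fail to reject H0.


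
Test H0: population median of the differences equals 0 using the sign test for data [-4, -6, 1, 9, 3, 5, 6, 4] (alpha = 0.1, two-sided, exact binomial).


Step 1: Discard zero differences. Original n = 8; n_eff = number of nonzero differences = 8.
Nonzero differences (with sign): -4, -6, +1, +9, +3, +5, +6, +4
Step 2: Count signs: positive = 6, negative = 2.
Step 3: Under H0: P(positive) = 0.5, so the number of positives S ~ Bin(8, 0.5).
Step 4: Two-sided exact p-value = sum of Bin(8,0.5) probabilities at or below the observed probability = 0.289062.
Step 5: alpha = 0.1. fail to reject H0.

n_eff = 8, pos = 6, neg = 2, p = 0.289062, fail to reject H0.


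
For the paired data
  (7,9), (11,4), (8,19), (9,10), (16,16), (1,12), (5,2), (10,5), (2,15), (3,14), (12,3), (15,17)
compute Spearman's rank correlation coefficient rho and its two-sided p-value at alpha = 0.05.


Step 1: Rank x and y separately (midranks; no ties here).
rank(x): 7->5, 11->9, 8->6, 9->7, 16->12, 1->1, 5->4, 10->8, 2->2, 3->3, 12->10, 15->11
rank(y): 9->5, 4->3, 19->12, 10->6, 16->10, 12->7, 2->1, 5->4, 15->9, 14->8, 3->2, 17->11
Step 2: d_i = R_x(i) - R_y(i); compute d_i^2.
  (5-5)^2=0, (9-3)^2=36, (6-12)^2=36, (7-6)^2=1, (12-10)^2=4, (1-7)^2=36, (4-1)^2=9, (8-4)^2=16, (2-9)^2=49, (3-8)^2=25, (10-2)^2=64, (11-11)^2=0
sum(d^2) = 276.
Step 3: rho = 1 - 6*276 / (12*(12^2 - 1)) = 1 - 1656/1716 = 0.034965.
Step 4: Under H0, t = rho * sqrt((n-2)/(1-rho^2)) = 0.1106 ~ t(10).
Step 5: Two-sided p-value from the t-distribution with 10 df = 0.914093.
Step 6: alpha = 0.05. fail to reject H0.

rho = 0.0350, p = 0.914093, fail to reject H0 at alpha = 0.05.


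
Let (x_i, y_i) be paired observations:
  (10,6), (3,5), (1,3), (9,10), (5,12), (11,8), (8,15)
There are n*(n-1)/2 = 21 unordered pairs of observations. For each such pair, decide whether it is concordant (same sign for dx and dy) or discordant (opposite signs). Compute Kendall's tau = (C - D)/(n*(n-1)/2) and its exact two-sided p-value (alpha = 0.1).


Step 1: Enumerate the 21 unordered pairs (i,j) with i<j and classify each by sign(x_j-x_i) * sign(y_j-y_i).
  (1,2):dx=-7,dy=-1->C; (1,3):dx=-9,dy=-3->C; (1,4):dx=-1,dy=+4->D; (1,5):dx=-5,dy=+6->D
  (1,6):dx=+1,dy=+2->C; (1,7):dx=-2,dy=+9->D; (2,3):dx=-2,dy=-2->C; (2,4):dx=+6,dy=+5->C
  (2,5):dx=+2,dy=+7->C; (2,6):dx=+8,dy=+3->C; (2,7):dx=+5,dy=+10->C; (3,4):dx=+8,dy=+7->C
  (3,5):dx=+4,dy=+9->C; (3,6):dx=+10,dy=+5->C; (3,7):dx=+7,dy=+12->C; (4,5):dx=-4,dy=+2->D
  (4,6):dx=+2,dy=-2->D; (4,7):dx=-1,dy=+5->D; (5,6):dx=+6,dy=-4->D; (5,7):dx=+3,dy=+3->C
  (6,7):dx=-3,dy=+7->D
Step 2: C = 13, D = 8, total pairs = 21.
Step 3: tau = (C - D)/(n(n-1)/2) = (13 - 8)/21 = 0.238095.
Step 4: Exact two-sided p-value (enumerate n! = 5040 permutations of y under H0): p = 0.561905.
Step 5: alpha = 0.1. fail to reject H0.

tau_b = 0.2381 (C=13, D=8), p = 0.561905, fail to reject H0.


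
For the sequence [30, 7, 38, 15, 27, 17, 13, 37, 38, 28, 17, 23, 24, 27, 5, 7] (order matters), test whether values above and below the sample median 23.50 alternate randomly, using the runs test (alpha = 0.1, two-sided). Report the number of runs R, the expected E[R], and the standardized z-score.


Step 1: Compute median = 23.50; label A = above, B = below.
Labels in order: ABABABBAAABBAABB  (n_A = 8, n_B = 8)
Step 2: Count runs R = 10.
Step 3: Under H0 (random ordering), E[R] = 2*n_A*n_B/(n_A+n_B) + 1 = 2*8*8/16 + 1 = 9.0000.
        Var[R] = 2*n_A*n_B*(2*n_A*n_B - n_A - n_B) / ((n_A+n_B)^2 * (n_A+n_B-1)) = 14336/3840 = 3.7333.
        SD[R] = 1.9322.
Step 4: Continuity-corrected z = (R - 0.5 - E[R]) / SD[R] = (10 - 0.5 - 9.0000) / 1.9322 = 0.2588.
Step 5: Two-sided p-value via normal approximation = 2*(1 - Phi(|z|)) = 0.795809.
Step 6: alpha = 0.1. fail to reject H0.

R = 10, z = 0.2588, p = 0.795809, fail to reject H0.


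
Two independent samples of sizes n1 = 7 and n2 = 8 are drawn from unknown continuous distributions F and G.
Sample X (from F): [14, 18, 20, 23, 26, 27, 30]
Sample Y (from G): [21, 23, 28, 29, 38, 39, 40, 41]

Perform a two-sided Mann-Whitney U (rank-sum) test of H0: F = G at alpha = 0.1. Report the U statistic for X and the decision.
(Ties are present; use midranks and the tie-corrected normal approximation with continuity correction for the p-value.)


Step 1: Combine and sort all 15 observations; assign midranks.
sorted (value, group): (14,X), (18,X), (20,X), (21,Y), (23,X), (23,Y), (26,X), (27,X), (28,Y), (29,Y), (30,X), (38,Y), (39,Y), (40,Y), (41,Y)
ranks: 14->1, 18->2, 20->3, 21->4, 23->5.5, 23->5.5, 26->7, 27->8, 28->9, 29->10, 30->11, 38->12, 39->13, 40->14, 41->15
Step 2: Rank sum for X: R1 = 1 + 2 + 3 + 5.5 + 7 + 8 + 11 = 37.5.
Step 3: U_X = R1 - n1(n1+1)/2 = 37.5 - 7*8/2 = 37.5 - 28 = 9.5.
       U_Y = n1*n2 - U_X = 56 - 9.5 = 46.5.
Step 4: Ties are present, so use the tie-corrected normal approximation (with continuity correction) for the p-value.
Step 5: p-value = 0.037073; compare to alpha = 0.1. reject H0.

U_X = 9.5, p = 0.037073, reject H0 at alpha = 0.1.


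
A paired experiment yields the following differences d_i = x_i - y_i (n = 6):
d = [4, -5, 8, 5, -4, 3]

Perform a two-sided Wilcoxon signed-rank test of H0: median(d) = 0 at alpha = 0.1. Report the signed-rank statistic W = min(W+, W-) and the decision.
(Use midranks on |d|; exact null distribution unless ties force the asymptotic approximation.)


Step 1: Drop any zero differences (none here) and take |d_i|.
|d| = [4, 5, 8, 5, 4, 3]
Step 2: Midrank |d_i| (ties get averaged ranks).
ranks: |4|->2.5, |5|->4.5, |8|->6, |5|->4.5, |4|->2.5, |3|->1
Step 3: Attach original signs; sum ranks with positive sign and with negative sign.
W+ = 2.5 + 6 + 4.5 + 1 = 14
W- = 4.5 + 2.5 = 7
(Check: W+ + W- = 21 should equal n(n+1)/2 = 21.)
Step 4: Test statistic W = min(W+, W-) = 7.
Step 5: Ties in |d|, so use the tie-corrected normal approximation.
        E[W] = n(n+1)/4 = 6*7/4 = 10.5.
        Tie groups: |d|=4 (t=2), |d|=5 (t=2); sum(t^3 - t) = 12.
        Var[W] = n(n+1)(2n+1)/24 - sum(t^3-t)/48 = 546/24 - 12/48 = 22.5.
        z = (W - E[W]) / sqrt(Var[W]) = (7 - 10.5) / 4.7434 = -0.7379.
        Two-sided p = 2*Phi(z) = 0.460597.
Step 6: alpha = 0.1. fail to reject H0.

W+ = 14, W- = 7, W = min = 7, p = 0.460597, fail to reject H0.


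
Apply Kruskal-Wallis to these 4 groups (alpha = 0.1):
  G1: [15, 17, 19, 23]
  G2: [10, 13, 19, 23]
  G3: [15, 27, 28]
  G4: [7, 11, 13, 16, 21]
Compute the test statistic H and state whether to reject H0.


Step 1: Combine all N = 16 observations and assign midranks.
sorted (value, group, rank): (7,G4,1), (10,G2,2), (11,G4,3), (13,G2,4.5), (13,G4,4.5), (15,G1,6.5), (15,G3,6.5), (16,G4,8), (17,G1,9), (19,G1,10.5), (19,G2,10.5), (21,G4,12), (23,G1,13.5), (23,G2,13.5), (27,G3,15), (28,G3,16)
Step 2: Sum ranks within each group.
R_1 = 39.5 (n_1 = 4)
R_2 = 30.5 (n_2 = 4)
R_3 = 37.5 (n_3 = 3)
R_4 = 28.5 (n_4 = 5)
Step 3: H = 12/(N(N+1)) * sum(R_i^2/n_i) - 3(N+1)
     = 12/(16*17) * (39.5^2/4 + 30.5^2/4 + 37.5^2/3 + 28.5^2/5) - 3*17
     = 0.044118 * 1253.83 - 51
     = 4.315809.
Step 4: Ties present; correction factor C = 1 - 24/(16^3 - 16) = 0.994118. Corrected H = 4.315809 / 0.994118 = 4.341346.
Step 5: Under H0, H ~ chi^2(3); p-value = 0.226886.
Step 6: alpha = 0.1. fail to reject H0.

H = 4.3413, df = 3, p = 0.226886, fail to reject H0.


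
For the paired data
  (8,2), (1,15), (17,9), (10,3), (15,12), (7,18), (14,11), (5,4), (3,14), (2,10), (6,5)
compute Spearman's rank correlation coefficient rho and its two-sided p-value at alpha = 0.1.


Step 1: Rank x and y separately (midranks; no ties here).
rank(x): 8->7, 1->1, 17->11, 10->8, 15->10, 7->6, 14->9, 5->4, 3->3, 2->2, 6->5
rank(y): 2->1, 15->10, 9->5, 3->2, 12->8, 18->11, 11->7, 4->3, 14->9, 10->6, 5->4
Step 2: d_i = R_x(i) - R_y(i); compute d_i^2.
  (7-1)^2=36, (1-10)^2=81, (11-5)^2=36, (8-2)^2=36, (10-8)^2=4, (6-11)^2=25, (9-7)^2=4, (4-3)^2=1, (3-9)^2=36, (2-6)^2=16, (5-4)^2=1
sum(d^2) = 276.
Step 3: rho = 1 - 6*276 / (11*(11^2 - 1)) = 1 - 1656/1320 = -0.254545.
Step 4: Under H0, t = rho * sqrt((n-2)/(1-rho^2)) = -0.7896 ~ t(9).
Step 5: Two-sided p-value from the t-distribution with 9 df = 0.450037.
Step 6: alpha = 0.1. fail to reject H0.

rho = -0.2545, p = 0.450037, fail to reject H0 at alpha = 0.1.


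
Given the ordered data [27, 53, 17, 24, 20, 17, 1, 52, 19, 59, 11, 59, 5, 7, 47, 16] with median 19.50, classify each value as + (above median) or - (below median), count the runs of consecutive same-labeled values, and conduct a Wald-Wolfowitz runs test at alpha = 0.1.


Step 1: Compute median = 19.50; label A = above, B = below.
Labels in order: AABAABBABABABBAB  (n_A = 8, n_B = 8)
Step 2: Count runs R = 12.
Step 3: Under H0 (random ordering), E[R] = 2*n_A*n_B/(n_A+n_B) + 1 = 2*8*8/16 + 1 = 9.0000.
        Var[R] = 2*n_A*n_B*(2*n_A*n_B - n_A - n_B) / ((n_A+n_B)^2 * (n_A+n_B-1)) = 14336/3840 = 3.7333.
        SD[R] = 1.9322.
Step 4: Continuity-corrected z = (R - 0.5 - E[R]) / SD[R] = (12 - 0.5 - 9.0000) / 1.9322 = 1.2939.
Step 5: Two-sided p-value via normal approximation = 2*(1 - Phi(|z|)) = 0.195709.
Step 6: alpha = 0.1. fail to reject H0.

R = 12, z = 1.2939, p = 0.195709, fail to reject H0.


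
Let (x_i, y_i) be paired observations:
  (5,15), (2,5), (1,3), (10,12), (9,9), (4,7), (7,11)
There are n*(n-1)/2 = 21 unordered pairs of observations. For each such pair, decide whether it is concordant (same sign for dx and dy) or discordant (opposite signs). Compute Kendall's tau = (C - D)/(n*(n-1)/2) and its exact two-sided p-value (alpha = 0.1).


Step 1: Enumerate the 21 unordered pairs (i,j) with i<j and classify each by sign(x_j-x_i) * sign(y_j-y_i).
  (1,2):dx=-3,dy=-10->C; (1,3):dx=-4,dy=-12->C; (1,4):dx=+5,dy=-3->D; (1,5):dx=+4,dy=-6->D
  (1,6):dx=-1,dy=-8->C; (1,7):dx=+2,dy=-4->D; (2,3):dx=-1,dy=-2->C; (2,4):dx=+8,dy=+7->C
  (2,5):dx=+7,dy=+4->C; (2,6):dx=+2,dy=+2->C; (2,7):dx=+5,dy=+6->C; (3,4):dx=+9,dy=+9->C
  (3,5):dx=+8,dy=+6->C; (3,6):dx=+3,dy=+4->C; (3,7):dx=+6,dy=+8->C; (4,5):dx=-1,dy=-3->C
  (4,6):dx=-6,dy=-5->C; (4,7):dx=-3,dy=-1->C; (5,6):dx=-5,dy=-2->C; (5,7):dx=-2,dy=+2->D
  (6,7):dx=+3,dy=+4->C
Step 2: C = 17, D = 4, total pairs = 21.
Step 3: tau = (C - D)/(n(n-1)/2) = (17 - 4)/21 = 0.619048.
Step 4: Exact two-sided p-value (enumerate n! = 5040 permutations of y under H0): p = 0.069048.
Step 5: alpha = 0.1. reject H0.

tau_b = 0.6190 (C=17, D=4), p = 0.069048, reject H0.
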